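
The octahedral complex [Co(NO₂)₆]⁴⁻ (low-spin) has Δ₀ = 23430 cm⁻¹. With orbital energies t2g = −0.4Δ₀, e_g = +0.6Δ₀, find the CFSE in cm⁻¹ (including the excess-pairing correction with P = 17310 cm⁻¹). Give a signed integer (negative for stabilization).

-24864

Each NO₂⁻ contributes -1; 6 × (-1) = -6. With overall charge -4, Co is in the +2 oxidation state.
Co²⁺: group 9, so d-count = 9 − 2 = 7.
Configuration: t2g^6 e_g^1.
Orbital CFSE = 6(-0.4) + 1(0.6) = -1.8Δ₀ = -1.8 × 23430 = -42174 cm⁻¹.
Relative to high-spin t2g^5 e_g^2 (2 paired), the low-spin configuration has 1 additional pair, contributing +1 × 17310 = +17310 cm⁻¹.
Combining: -42174 + 17310 = -24864 cm⁻¹.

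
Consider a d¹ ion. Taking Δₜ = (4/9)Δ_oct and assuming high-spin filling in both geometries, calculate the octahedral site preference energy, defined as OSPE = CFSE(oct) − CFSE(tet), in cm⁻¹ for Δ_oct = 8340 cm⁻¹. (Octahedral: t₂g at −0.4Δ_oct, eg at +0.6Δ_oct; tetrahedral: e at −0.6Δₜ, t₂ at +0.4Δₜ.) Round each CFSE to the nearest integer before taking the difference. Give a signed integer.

-1112

Octahedral high-spin t2g^1 e_g^0: CFSE = -0.4 × 8340 = -3336 cm⁻¹.
Tetrahedral: e^1 t2^0, CFSE = 1(−0.6) + 0(+0.4) = -0.6Δₜ = -0.6 × (4/9) × 8340 = -2224 cm⁻¹.
OSPE = -3336 − (-2224) = -1112 cm⁻¹.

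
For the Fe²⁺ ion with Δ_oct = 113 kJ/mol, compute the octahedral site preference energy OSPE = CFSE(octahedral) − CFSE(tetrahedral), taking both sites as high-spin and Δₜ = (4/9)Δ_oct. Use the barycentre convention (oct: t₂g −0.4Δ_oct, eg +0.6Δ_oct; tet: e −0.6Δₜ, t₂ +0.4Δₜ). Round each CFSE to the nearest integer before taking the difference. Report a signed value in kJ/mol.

Fe sits in group 8; removing 2 electrons leaves Fe²⁺ with 8 − 2 = 6 d electrons.
Octahedral high-spin t2g^4 e_g^2: CFSE = -0.4 × 113 = -45 kJ/mol.
Tetrahedral: e^3 t2^3, CFSE = 3(−0.6) + 3(+0.4) = -0.6Δₜ = -0.6 × (4/9) × 113 = -30 kJ/mol.
Subtracting, OSPE = -45 − (-30) = -15 kJ/mol.

-15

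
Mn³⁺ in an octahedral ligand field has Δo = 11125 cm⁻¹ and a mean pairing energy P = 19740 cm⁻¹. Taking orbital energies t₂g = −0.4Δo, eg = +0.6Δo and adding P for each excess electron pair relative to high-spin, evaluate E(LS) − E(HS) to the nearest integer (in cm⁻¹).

8615

Mn is in group 7, so Mn³⁺ is d⁴ (7 − 3 = 4).
In the high-spin limit (t₂g³ eg¹) the orbital term is -0.6Δo = -6675 cm⁻¹, with no excess pairing.
Low-spin t₂g⁴ eg⁰ gives -1.6Δo = -17800 cm⁻¹, but forming 1 extra pair costs 1P = 19740 cm⁻¹, so E(LS) = -17800 + 19740 = 1940 cm⁻¹.
Thus E(LS) − E(HS) = 8615 cm⁻¹.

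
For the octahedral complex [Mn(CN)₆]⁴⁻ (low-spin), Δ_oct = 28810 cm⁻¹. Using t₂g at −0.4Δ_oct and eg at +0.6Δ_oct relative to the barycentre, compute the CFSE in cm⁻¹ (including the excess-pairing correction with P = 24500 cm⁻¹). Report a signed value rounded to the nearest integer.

-8620

Each CN⁻ contributes -1; 6 × (-1) = -6. With overall charge -4, Mn is in the +2 oxidation state.
Mn²⁺: group 7, so d-count = 7 − 2 = 5.
Electron filling gives t₂g⁵ eg⁰.
Orbital CFSE = 5(-0.4) + 0(0.6) = -2.0Δ_oct = -2.0 × 28810 = -57620 cm⁻¹.
Relative to high-spin t₂g³ eg² (0 paired), the low-spin configuration has 2 additional pairs, contributing +2 × 24500 = +49000 cm⁻¹.
Net CFSE = -57620 + 49000 = -8620 cm⁻¹.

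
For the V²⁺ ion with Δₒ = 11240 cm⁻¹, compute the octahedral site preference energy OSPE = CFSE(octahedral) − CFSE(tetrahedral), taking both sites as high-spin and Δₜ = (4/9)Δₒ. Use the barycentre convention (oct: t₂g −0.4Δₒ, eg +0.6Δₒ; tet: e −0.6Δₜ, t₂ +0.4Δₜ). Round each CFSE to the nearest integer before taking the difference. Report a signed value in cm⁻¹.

V²⁺: group 5, so d-count = 5 − 2 = 3.
Octahedral high-spin t2g^3 e_g^0: CFSE = -1.2 × 11240 = -13488 cm⁻¹.
Tetrahedral e^2 t2^1 gives -0.8Δₜ = -0.8 × (4/9) × 11240 = -3996 cm⁻¹.
OSPE = CFSE(oct) − CFSE(tet) = -13488 − (-3996) = -9492 cm⁻¹.

-9492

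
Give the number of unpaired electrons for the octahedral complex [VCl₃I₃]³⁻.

2

Ligand charges: 3×(-1) from Cl⁻ and 3×(-1) from I⁻ sum to -6; with overall charge -3, V is +3.
Group 5 minus oxidation state +3 gives a d² configuration for V³⁺.
Configuration: t₂g² eg⁰, giving 2 unpaired electrons.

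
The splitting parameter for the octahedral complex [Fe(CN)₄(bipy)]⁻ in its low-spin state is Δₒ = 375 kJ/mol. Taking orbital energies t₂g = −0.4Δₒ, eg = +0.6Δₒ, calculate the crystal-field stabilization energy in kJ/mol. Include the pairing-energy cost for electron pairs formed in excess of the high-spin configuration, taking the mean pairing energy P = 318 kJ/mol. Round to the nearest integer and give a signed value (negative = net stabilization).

-114

Ligand charges: 4×(-1) from CN⁻ and 1×(+0) from bipy sum to -4; with overall charge -1, Fe is +3.
Fe sits in group 8; removing 3 electrons leaves Fe³⁺ with 8 − 3 = 5 d electrons.
Configuration: t₂g⁵ eg⁰.
CFSE(orbital) = 5×(-0.4Δₒ) + 0×(0.6Δₒ) = -2.0Δₒ; with Δₒ = 375 kJ/mol that is -750 kJ/mol.
High-spin d⁵ would be t₂g³ eg² with 0 pairs; low-spin has 2, so 2 excess pairs cost +2P = +636 kJ/mol.
Net CFSE = -750 + 636 = -114 kJ/mol.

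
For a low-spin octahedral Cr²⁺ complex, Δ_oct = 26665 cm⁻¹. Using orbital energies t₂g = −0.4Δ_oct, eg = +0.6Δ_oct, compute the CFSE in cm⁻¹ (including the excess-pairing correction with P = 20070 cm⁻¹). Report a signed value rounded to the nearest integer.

Cr sits in group 6; removing 2 electrons leaves Cr²⁺ with 6 − 2 = 4 d electrons.
Configuration: t₂g⁴ eg⁰.
Orbital CFSE = 4(-0.4) + 0(0.6) = -1.6Δ_oct = -1.6 × 26665 = -42664 cm⁻¹.
Pairing penalty: 1 pair vs 0 in the high-spin reference → 1 extra × P = 20070 cm⁻¹.
Combining: -42664 + 20070 = -22594 cm⁻¹.

-22594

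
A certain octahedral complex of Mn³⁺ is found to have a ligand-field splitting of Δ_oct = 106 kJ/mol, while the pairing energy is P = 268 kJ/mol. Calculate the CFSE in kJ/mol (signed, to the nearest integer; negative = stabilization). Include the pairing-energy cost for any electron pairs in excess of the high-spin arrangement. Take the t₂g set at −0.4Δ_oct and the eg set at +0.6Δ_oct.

-64

Mn is in group 7, so Mn³⁺ is d⁴ (7 − 3 = 4).
Since Δ_oct = 106 kJ/mol < P = 268 kJ/mol, the complex adopts the high-spin configuration.
That gives t₂g³ eg¹.
Orbital CFSE = -0.6Δ_oct = -0.6 × 106 = -64 kJ/mol.
High-spin has no excess pairs, so no pairing correction applies.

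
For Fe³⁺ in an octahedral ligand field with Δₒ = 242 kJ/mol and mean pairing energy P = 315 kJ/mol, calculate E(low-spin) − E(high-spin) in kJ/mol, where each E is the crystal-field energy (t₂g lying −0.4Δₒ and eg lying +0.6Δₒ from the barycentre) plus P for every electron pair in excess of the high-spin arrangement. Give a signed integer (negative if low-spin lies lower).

146

Fe is in group 8, so Fe³⁺ is d⁵ (8 − 3 = 5).
In the high-spin limit (t₂g³ eg²) the orbital term is 0.0Δₒ = 0 kJ/mol, with no excess pairing.
Low-spin t₂g⁵ eg⁰ gives -2.0Δₒ = -484 kJ/mol, but forming 2 extra pairs costs 2P = 630 kJ/mol, so E(LS) = -484 + 630 = 146 kJ/mol.
The difference is 146 − (0) = 146 kJ/mol, so high-spin lies lower.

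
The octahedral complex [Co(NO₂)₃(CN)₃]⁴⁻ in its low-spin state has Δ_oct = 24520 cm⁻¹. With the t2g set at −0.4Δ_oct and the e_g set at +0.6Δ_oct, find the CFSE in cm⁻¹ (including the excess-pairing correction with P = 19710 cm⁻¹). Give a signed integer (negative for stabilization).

Ligand charges: 3×(-1) from NO₂⁻ and 3×(-1) from CN⁻ sum to -6; with overall charge -4, Co is +2.
Co is in group 9, so Co²⁺ is d⁷ (9 − 2 = 7).
Configuration: t2g^6 e_g^1.
The orbital stabilization is -1.8Δ_oct = -1.8 × 24520 = -44136 cm⁻¹.
Pairing penalty: 3 pairs vs 2 in the high-spin reference → 1 extra × P = 19710 cm⁻¹.
Overall CFSE = -44136 + 19710 = -24426 cm⁻¹.

-24426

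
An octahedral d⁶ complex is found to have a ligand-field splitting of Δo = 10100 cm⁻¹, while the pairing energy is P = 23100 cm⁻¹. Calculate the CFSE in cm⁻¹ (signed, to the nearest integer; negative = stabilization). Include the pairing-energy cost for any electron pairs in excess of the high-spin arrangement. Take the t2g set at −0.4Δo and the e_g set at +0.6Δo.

Since Δo = 10100 cm⁻¹ < P = 23100 cm⁻¹, the complex adopts the high-spin configuration.
That gives t2g^4 e_g^2.
Orbital CFSE = -0.4Δo = -0.4 × 10100 = -4040 cm⁻¹.
High-spin has no excess pairs, so no pairing correction applies.

-4040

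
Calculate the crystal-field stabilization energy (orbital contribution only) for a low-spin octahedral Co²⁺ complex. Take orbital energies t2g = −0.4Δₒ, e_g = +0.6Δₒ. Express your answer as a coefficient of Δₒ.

Co is in group 9, so Co²⁺ is d⁷ (9 − 2 = 7).
Configuration: t2g^6 e_g^1.
CFSE = 6(-0.4Δₒ) + 1(0.6Δₒ) = -2.4Δₒ + 0.6Δₒ = -1.8Δₒ.

-1.8 Δₒ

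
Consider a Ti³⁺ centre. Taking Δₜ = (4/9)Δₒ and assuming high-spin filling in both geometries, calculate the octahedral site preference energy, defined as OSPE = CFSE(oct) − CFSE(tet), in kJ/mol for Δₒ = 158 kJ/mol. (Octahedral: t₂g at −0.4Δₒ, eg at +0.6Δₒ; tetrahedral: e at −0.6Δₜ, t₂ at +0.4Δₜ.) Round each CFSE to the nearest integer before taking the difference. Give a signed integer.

-21

Group 4 minus oxidation state +3 gives a d¹ configuration for Ti³⁺.
Octahedral (high-spin): t2g^1 e_g^0, CFSE = 1(−0.4) + 0(+0.6) = -0.4Δₒ = -0.4 × 158 = -63 kJ/mol.
Tetrahedral e^1 t2^0 gives -0.6Δₜ = -0.6 × (4/9) × 158 = -42 kJ/mol.
OSPE = -63 − (-42) = -21 kJ/mol.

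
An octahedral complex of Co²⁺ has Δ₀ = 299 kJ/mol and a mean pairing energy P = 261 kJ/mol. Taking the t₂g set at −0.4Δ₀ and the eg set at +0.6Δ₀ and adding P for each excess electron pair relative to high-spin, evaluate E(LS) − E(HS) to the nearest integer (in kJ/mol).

-38

Co²⁺: group 9, so d-count = 9 − 2 = 7.
High-spin: t₂g⁵ eg², CFSE = -0.8Δ₀ = -239 kJ/mol.
Low-spin: t₂g⁶ eg¹, orbital CFSE = -1.8Δ₀ = -538 kJ/mol; plus 1 excess pair × P = +261 kJ/mol; total -277 kJ/mol.
The difference is -277 − (-239) = -38 kJ/mol, so low-spin lies lower.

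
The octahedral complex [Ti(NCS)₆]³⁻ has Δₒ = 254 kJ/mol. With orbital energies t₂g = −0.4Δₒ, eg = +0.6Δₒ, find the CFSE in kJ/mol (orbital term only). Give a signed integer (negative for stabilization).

Each NCS⁻ contributes -1; 6 × (-1) = -6. With overall charge -3, Ti is in the +3 oxidation state.
Group 4 minus oxidation state +3 gives a d¹ configuration for Ti³⁺.
Configuration: t₂g¹ eg⁰.
CFSE(orbital) = 1×(-0.4Δₒ) + 0×(0.6Δₒ) = -0.4Δₒ; with Δₒ = 254 kJ/mol that is -102 kJ/mol.

-102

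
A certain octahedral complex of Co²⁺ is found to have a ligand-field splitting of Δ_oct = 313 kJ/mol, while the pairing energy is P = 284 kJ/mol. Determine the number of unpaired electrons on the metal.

1

Co²⁺: group 9, so d-count = 9 − 2 = 7.
With Δ_oct > P the complex is low-spin.
Filling d⁷ accordingly: t2g^6 e_g^1.
Unpaired electrons: 1.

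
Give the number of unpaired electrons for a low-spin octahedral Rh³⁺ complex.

0

Rh is in group 9, so Rh³⁺ is d⁶ (9 − 3 = 6).
Configuration: t₂g⁶ eg⁰, giving 0 unpaired electrons.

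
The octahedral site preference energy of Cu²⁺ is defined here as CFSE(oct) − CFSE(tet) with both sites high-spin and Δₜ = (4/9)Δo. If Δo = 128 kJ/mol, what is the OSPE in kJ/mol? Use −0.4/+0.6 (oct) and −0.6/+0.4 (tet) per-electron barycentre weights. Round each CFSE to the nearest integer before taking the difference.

-54

Cu²⁺: group 11, so d-count = 11 − 2 = 9.
Octahedral (high-spin): t₂g⁶ eg³, CFSE = 6(−0.4) + 3(+0.6) = -0.6Δo = -0.6 × 128 = -77 kJ/mol.
In a tetrahedral site the filling is e⁴ t₂⁵: CFSE(tet) = -0.4Δₜ = -0.4 × (4/9)(128) = -23 kJ/mol.
OSPE = -77 − (-23) = -54 kJ/mol.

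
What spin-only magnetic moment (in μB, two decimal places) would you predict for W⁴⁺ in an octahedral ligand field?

W sits in group 6; removing 4 electrons leaves W⁴⁺ with 6 − 4 = 2 d electrons.
Configuration: t₂g² eg⁰ → 2 unpaired electrons.
μ(spin-only) = √[2(2+2)] = √8 ≈ 2.83 μB.

2.83 μB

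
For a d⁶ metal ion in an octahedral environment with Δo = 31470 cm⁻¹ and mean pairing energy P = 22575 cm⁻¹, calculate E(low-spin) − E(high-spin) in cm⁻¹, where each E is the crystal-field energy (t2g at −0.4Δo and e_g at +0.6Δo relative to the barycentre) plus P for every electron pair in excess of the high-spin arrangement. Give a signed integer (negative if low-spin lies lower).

In the high-spin limit (t2g^4 e_g^2) the orbital term is -0.4Δo = -12588 cm⁻¹, with no excess pairing.
Low-spin: t2g^6 e_g^0, orbital CFSE = -2.4Δo = -75528 cm⁻¹; plus 2 excess pairs × P = +45150 cm⁻¹; total -30378 cm⁻¹.
The difference is -30378 − (-12588) = -17790 cm⁻¹, so low-spin lies lower.

-17790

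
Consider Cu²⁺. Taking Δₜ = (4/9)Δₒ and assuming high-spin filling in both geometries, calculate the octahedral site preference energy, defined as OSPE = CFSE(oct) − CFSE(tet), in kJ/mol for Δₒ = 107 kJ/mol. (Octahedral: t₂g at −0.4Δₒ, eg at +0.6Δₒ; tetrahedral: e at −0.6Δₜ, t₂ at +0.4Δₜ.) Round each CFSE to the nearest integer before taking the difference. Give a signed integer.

-45

Cu²⁺: group 11, so d-count = 11 − 2 = 9.
Octahedral high-spin t2g^6 e_g^3: CFSE = -0.6 × 107 = -64 kJ/mol.
In a tetrahedral site the filling is e^4 t2^5: CFSE(tet) = -0.4Δₜ = -0.4 × (4/9)(107) = -19 kJ/mol.
OSPE = CFSE(oct) − CFSE(tet) = -64 − (-19) = -45 kJ/mol.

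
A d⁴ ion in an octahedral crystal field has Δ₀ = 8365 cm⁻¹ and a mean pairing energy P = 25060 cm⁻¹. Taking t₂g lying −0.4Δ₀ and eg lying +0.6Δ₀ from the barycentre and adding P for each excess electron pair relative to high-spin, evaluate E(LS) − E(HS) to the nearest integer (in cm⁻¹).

High-spin d⁴ fills as t₂g³ eg¹ with CFSE 3(−0.4) + 1(+0.6) = -0.6Δ₀ = -5019 cm⁻¹.
Low-spin t₂g⁴ eg⁰ gives -1.6Δ₀ = -13384 cm⁻¹, but forming 1 extra pair costs 1P = 25060 cm⁻¹, so E(LS) = -13384 + 25060 = 11676 cm⁻¹.
E(LS) − E(HS) = 11676 − (-5019) = 16695 cm⁻¹.

16695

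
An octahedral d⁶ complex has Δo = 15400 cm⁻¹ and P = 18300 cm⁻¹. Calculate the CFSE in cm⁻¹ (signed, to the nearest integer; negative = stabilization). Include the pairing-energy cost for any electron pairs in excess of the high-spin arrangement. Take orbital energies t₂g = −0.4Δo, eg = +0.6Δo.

Δo < P, so pairing is avoided: the ground state is high-spin.
Configuration: t₂g⁴ eg².
Orbital CFSE = -0.4Δo = -0.4 × 15400 = -6160 cm⁻¹.
High-spin has no excess pairs, so no pairing correction applies.

-6160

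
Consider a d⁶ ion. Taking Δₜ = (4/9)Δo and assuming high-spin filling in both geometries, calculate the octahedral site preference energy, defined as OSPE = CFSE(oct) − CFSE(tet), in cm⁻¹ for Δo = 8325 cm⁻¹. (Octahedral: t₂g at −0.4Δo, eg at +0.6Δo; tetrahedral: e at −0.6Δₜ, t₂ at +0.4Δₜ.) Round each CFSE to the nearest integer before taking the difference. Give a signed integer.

Octahedral (high-spin): t₂g⁴ eg², CFSE = 4(−0.4) + 2(+0.6) = -0.4Δo = -0.4 × 8325 = -3330 cm⁻¹.
Tetrahedral: e³ t₂³, CFSE = 3(−0.6) + 3(+0.4) = -0.6Δₜ = -0.6 × (4/9) × 8325 = -2220 cm⁻¹.
Subtracting, OSPE = -3330 − (-2220) = -1110 cm⁻¹.

-1110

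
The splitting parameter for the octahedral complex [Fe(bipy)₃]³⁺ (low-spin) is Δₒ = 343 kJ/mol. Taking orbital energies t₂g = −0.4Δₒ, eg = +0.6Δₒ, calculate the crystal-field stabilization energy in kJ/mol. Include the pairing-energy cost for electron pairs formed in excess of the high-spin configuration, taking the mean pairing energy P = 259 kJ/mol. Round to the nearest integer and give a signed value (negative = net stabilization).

-168

bipy is neutral, so the +3 overall charge sits on Fe: oxidation state +3.
Fe is in group 8, so Fe³⁺ is d⁵ (8 − 3 = 5).
Electron filling gives t₂g⁵ eg⁰.
The orbital stabilization is -2.0Δₒ = -2.0 × 343 = -686 kJ/mol.
Pairing penalty: 2 pairs vs 0 in the high-spin reference → 2 extra × P = 518 kJ/mol.
Net CFSE = -686 + 518 = -168 kJ/mol.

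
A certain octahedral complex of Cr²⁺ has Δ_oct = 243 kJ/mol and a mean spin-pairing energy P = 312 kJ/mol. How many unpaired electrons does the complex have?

Group 6 minus oxidation state +2 gives a d⁴ configuration for Cr²⁺.
Here Δ_oct < P (243 < 312), so the high-spin state is favoured.
That gives t2g^3 e_g^1.
Unpaired electrons: 4.

4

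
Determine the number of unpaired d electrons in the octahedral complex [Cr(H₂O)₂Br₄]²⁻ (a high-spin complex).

Ligand charges: 2×(+0) from H₂O and 4×(-1) from Br⁻ sum to -4; with overall charge -2, Cr is +2.
Cr sits in group 6; removing 2 electrons leaves Cr²⁺ with 6 − 2 = 4 d electrons.
Configuration: t2g^3 e_g^1, giving 4 unpaired electrons.

4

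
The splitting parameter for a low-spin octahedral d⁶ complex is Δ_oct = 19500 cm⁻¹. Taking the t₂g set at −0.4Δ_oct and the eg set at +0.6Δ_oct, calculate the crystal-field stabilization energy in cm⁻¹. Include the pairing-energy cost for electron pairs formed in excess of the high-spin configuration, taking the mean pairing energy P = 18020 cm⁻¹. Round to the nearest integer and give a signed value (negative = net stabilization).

The d⁶ electrons fill as t₂g⁶ eg⁰.
CFSE(orbital) = 6×(-0.4Δ_oct) + 0×(0.6Δ_oct) = -2.4Δ_oct; with Δ_oct = 19500 cm⁻¹ that is -46800 cm⁻¹.
Relative to high-spin t₂g⁴ eg² (1 paired), the low-spin configuration has 2 additional pairs, contributing +2 × 18020 = +36040 cm⁻¹.
Overall CFSE = -46800 + 36040 = -10760 cm⁻¹.

-10760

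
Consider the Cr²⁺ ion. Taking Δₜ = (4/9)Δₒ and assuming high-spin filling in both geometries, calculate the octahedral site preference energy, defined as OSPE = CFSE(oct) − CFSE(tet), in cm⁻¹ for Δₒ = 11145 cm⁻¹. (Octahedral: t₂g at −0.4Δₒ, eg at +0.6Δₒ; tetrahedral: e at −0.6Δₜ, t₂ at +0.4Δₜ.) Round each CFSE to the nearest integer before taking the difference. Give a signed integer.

-4706

Cr sits in group 6; removing 2 electrons leaves Cr²⁺ with 6 − 2 = 4 d electrons.
In an octahedral site d⁴ (HS) is t2g^3 e_g^1, giving CFSE(oct) = -0.6Δₒ = -6687 cm⁻¹.
Tetrahedral: e^2 t2^2, CFSE = 2(−0.6) + 2(+0.4) = -0.4Δₜ = -0.4 × (4/9) × 11145 = -1981 cm⁻¹.
Subtracting, OSPE = -6687 − (-1981) = -4706 cm⁻¹.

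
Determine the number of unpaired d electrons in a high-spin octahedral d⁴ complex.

4

Configuration: t2g^3 e_g^1, giving 4 unpaired electrons.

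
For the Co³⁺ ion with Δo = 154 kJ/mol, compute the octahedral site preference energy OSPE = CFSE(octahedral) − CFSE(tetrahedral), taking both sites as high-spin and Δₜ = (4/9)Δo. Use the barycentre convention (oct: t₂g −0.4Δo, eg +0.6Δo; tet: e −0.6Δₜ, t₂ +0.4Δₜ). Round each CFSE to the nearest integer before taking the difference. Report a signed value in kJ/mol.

Co is in group 9, so Co³⁺ is d⁶ (9 − 3 = 6).
Octahedral (high-spin): t₂g⁴ eg², CFSE = 4(−0.4) + 2(+0.6) = -0.4Δo = -0.4 × 154 = -62 kJ/mol.
In a tetrahedral site the filling is e³ t₂³: CFSE(tet) = -0.6Δₜ = -0.6 × (4/9)(154) = -41 kJ/mol.
OSPE = -62 − (-41) = -21 kJ/mol.

-21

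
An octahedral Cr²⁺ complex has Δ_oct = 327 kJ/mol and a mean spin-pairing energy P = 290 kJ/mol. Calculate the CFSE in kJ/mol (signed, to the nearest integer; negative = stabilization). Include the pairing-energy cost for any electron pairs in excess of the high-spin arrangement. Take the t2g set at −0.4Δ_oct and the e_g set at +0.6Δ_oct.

Cr²⁺: group 6, so d-count = 6 − 2 = 4.
Here Δ_oct > P (327 > 290), so the low-spin state is favoured.
That gives t2g^4 e_g^0.
Orbital CFSE = -1.6Δ_oct = -1.6 × 327 = -523 kJ/mol.
Excess pairs vs high-spin: 1 − 0 = 1; pairing cost = +290 kJ/mol.
Net CFSE = -523 + 290 = -233 kJ/mol.

-233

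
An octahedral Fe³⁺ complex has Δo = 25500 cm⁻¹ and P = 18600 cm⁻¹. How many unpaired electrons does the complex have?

1

Group 8 minus oxidation state +3 gives a d⁵ configuration for Fe³⁺.
With Δo > P the complex is low-spin.
Configuration: t₂g⁵ eg⁰.
Unpaired electrons: 1.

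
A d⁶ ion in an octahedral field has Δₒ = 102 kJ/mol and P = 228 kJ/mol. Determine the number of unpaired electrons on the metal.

Here Δₒ < P (102 < 228), so the high-spin state is favoured.
Filling d⁶ accordingly: t₂g⁴ eg².
Unpaired electrons: 4.

4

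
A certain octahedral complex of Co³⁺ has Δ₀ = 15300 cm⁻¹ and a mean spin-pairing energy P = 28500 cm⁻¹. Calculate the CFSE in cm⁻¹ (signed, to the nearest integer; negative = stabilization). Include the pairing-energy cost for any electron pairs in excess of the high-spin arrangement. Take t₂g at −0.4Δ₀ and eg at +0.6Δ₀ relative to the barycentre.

-6120

Co is in group 9, so Co³⁺ is d⁶ (9 − 3 = 6).
Δ₀ < P, so pairing is avoided: the ground state is high-spin.
That gives t₂g⁴ eg².
Orbital CFSE = -0.4Δ₀ = -0.4 × 15300 = -6120 cm⁻¹.
High-spin has no excess pairs, so no pairing correction applies.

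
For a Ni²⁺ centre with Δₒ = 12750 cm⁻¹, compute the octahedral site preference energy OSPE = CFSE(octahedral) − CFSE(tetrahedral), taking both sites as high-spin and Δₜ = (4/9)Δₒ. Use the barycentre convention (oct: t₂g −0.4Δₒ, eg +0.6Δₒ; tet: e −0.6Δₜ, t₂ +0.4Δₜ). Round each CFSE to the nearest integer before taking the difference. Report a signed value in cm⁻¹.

Ni²⁺: group 10, so d-count = 10 − 2 = 8.
In an octahedral site d⁸ (HS) is t₂g⁶ eg², giving CFSE(oct) = -1.2Δₒ = -15300 cm⁻¹.
Tetrahedral e⁴ t₂⁴ gives -0.8Δₜ = -0.8 × (4/9) × 12750 = -4533 cm⁻¹.
OSPE = CFSE(oct) − CFSE(tet) = -15300 − (-4533) = -10767 cm⁻¹.

-10767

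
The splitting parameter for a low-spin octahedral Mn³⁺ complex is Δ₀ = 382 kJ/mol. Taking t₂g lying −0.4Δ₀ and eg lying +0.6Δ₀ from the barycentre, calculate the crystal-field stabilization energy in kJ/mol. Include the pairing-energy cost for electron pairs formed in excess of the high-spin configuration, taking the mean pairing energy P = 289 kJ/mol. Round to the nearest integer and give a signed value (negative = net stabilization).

-322

Mn is in group 7, so Mn³⁺ is d⁴ (7 − 3 = 4).
Configuration: t₂g⁴ eg⁰.
Orbital CFSE = 4(-0.4) + 0(0.6) = -1.6Δ₀ = -1.6 × 382 = -611 kJ/mol.
High-spin d⁴ would be t₂g³ eg¹ with 0 pairs; low-spin has 1, so 1 excess pair costs +1P = +289 kJ/mol.
Net CFSE = -611 + 289 = -322 kJ/mol.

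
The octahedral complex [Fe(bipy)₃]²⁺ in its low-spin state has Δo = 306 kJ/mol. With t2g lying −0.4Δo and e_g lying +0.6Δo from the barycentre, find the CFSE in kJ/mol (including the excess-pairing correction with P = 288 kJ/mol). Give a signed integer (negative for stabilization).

bipy is neutral, so the +2 overall charge sits on Fe: oxidation state +2.
Fe is in group 8, so Fe²⁺ is d⁶ (8 − 2 = 6).
The d⁶ electrons fill as t2g^6 e_g^0.
CFSE(orbital) = 6×(-0.4Δo) + 0×(0.6Δo) = -2.4Δo; with Δo = 306 kJ/mol that is -734 kJ/mol.
Relative to high-spin t2g^4 e_g^2 (1 paired), the low-spin configuration has 2 additional pairs, contributing +2 × 288 = +576 kJ/mol.
Overall CFSE = -734 + 576 = -158 kJ/mol.

-158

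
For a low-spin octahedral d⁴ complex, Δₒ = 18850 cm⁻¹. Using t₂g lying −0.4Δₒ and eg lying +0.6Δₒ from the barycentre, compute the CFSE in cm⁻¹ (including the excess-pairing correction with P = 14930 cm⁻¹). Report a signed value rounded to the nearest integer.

-15230

Configuration: t₂g⁴ eg⁰.
The orbital stabilization is -1.6Δₒ = -1.6 × 18850 = -30160 cm⁻¹.
High-spin d⁴ would be t₂g³ eg¹ with 0 pairs; low-spin has 1, so 1 excess pair costs +1P = +14930 cm⁻¹.
Net CFSE = -30160 + 14930 = -15230 cm⁻¹.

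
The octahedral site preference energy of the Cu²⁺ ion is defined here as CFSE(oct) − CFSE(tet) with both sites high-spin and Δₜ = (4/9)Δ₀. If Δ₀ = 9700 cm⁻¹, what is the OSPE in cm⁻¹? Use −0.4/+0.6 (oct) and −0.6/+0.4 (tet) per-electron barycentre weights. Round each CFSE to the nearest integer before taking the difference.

Cu is in group 11, so Cu²⁺ is d⁹ (11 − 2 = 9).
Octahedral high-spin t₂g⁶ eg³: CFSE = -0.6 × 9700 = -5820 cm⁻¹.
In a tetrahedral site the filling is e⁴ t₂⁵: CFSE(tet) = -0.4Δₜ = -0.4 × (4/9)(9700) = -1724 cm⁻¹.
OSPE = -5820 − (-1724) = -4096 cm⁻¹.

-4096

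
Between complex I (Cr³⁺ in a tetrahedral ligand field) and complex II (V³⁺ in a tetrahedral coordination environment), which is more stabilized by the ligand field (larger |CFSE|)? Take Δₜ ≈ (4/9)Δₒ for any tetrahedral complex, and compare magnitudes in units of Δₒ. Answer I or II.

II

I: Cr³⁺: group 6, so d-count = 6 − 3 = 3; With tetrahedral geometry the complex is necessarily high-spin; e² t₂¹, CFSE = -0.8Δₜ ≈ -0.36Δₒ.
II: Group 5 minus oxidation state +3 gives a d² configuration for V³⁺; Tetrahedral splitting is small, so the complex is high-spin; e² t₂⁰, CFSE = -1.2Δₜ ≈ -0.53Δₒ.
So II has the larger |CFSE|.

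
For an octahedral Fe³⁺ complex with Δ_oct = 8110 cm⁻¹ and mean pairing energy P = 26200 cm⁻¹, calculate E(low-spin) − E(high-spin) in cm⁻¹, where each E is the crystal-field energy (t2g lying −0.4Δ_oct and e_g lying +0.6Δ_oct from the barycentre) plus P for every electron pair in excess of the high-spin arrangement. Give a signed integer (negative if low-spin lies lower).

36180

Fe³⁺: group 8, so d-count = 8 − 3 = 5.
In the high-spin limit (t2g^3 e_g^2) the orbital term is 0.0Δ_oct = 0 cm⁻¹, with no excess pairing.
Low-spin t2g^5 e_g^0 gives -2.0Δ_oct = -16220 cm⁻¹, but forming 2 extra pairs costs 2P = 52400 cm⁻¹, so E(LS) = -16220 + 52400 = 36180 cm⁻¹.
The difference is 36180 − (0) = 36180 cm⁻¹, so high-spin lies lower.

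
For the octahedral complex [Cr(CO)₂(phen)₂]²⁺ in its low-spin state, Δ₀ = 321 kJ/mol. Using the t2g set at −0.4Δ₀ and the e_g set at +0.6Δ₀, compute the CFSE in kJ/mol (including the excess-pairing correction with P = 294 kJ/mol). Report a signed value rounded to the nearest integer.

Ligand charges: 2×(+0) from CO and 2×(+0) from phen sum to +0; with overall charge +2, Cr is +2.
Cr²⁺: group 6, so d-count = 6 − 2 = 4.
Configuration: t2g^4 e_g^0.
Orbital CFSE = 4(-0.4) + 0(0.6) = -1.6Δ₀ = -1.6 × 321 = -514 kJ/mol.
High-spin d⁴ would be t2g^3 e_g^1 with 0 pairs; low-spin has 1, so 1 excess pair costs +1P = +294 kJ/mol.
Combining: -514 + 294 = -220 kJ/mol.

-220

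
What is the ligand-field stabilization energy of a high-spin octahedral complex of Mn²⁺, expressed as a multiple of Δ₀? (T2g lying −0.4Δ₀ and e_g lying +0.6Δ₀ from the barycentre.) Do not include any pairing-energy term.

Mn²⁺: group 7, so d-count = 7 − 2 = 5.
Configuration: t2g^3 e_g^2.
CFSE = 3(-0.4Δ₀) + 2(0.6Δ₀) = -1.2Δ₀ + 1.2Δ₀ = 0.0Δ₀.

0.0 Δ₀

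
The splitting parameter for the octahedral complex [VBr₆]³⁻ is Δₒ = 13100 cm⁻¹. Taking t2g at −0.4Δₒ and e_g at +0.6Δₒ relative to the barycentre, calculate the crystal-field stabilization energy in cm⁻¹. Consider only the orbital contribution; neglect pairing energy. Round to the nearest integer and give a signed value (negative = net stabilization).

Each Br⁻ contributes -1; 6 × (-1) = -6. With overall charge -3, V is in the +3 oxidation state.
V sits in group 5; removing 3 electrons leaves V³⁺ with 5 − 3 = 2 d electrons.
For octahedral d² the high- and low-spin configurations coincide.
Configuration: t2g^2 e_g^0.
Orbital CFSE = 2(-0.4) + 0(0.6) = -0.8Δₒ = -0.8 × 13100 = -10480 cm⁻¹.

-10480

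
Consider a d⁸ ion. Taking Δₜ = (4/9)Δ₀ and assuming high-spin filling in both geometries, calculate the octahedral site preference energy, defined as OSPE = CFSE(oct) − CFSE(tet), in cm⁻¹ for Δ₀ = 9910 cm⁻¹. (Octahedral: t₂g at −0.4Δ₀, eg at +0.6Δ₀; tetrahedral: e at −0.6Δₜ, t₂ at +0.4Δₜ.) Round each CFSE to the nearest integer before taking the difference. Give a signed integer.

Octahedral (high-spin): t2g^6 e_g^2, CFSE = 6(−0.4) + 2(+0.6) = -1.2Δ₀ = -1.2 × 9910 = -11892 cm⁻¹.
In a tetrahedral site the filling is e^4 t2^4: CFSE(tet) = -0.8Δₜ = -0.8 × (4/9)(9910) = -3524 cm⁻¹.
OSPE = CFSE(oct) − CFSE(tet) = -11892 − (-3524) = -8368 cm⁻¹.

-8368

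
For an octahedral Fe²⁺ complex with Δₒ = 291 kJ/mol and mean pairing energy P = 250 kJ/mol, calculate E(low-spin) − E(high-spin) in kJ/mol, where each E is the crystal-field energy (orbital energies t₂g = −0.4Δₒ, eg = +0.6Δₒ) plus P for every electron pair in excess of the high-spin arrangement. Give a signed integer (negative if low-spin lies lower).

-82

Fe²⁺: group 8, so d-count = 8 − 2 = 6.
In the high-spin limit (t₂g⁴ eg²) the orbital term is -0.4Δₒ = -116 kJ/mol, with no excess pairing.
Low-spin t₂g⁶ eg⁰ gives -2.4Δₒ = -698 kJ/mol, but forming 2 extra pairs costs 2P = 500 kJ/mol, so E(LS) = -698 + 500 = -198 kJ/mol.
E(LS) − E(HS) = -198 − (-116) = -82 kJ/mol.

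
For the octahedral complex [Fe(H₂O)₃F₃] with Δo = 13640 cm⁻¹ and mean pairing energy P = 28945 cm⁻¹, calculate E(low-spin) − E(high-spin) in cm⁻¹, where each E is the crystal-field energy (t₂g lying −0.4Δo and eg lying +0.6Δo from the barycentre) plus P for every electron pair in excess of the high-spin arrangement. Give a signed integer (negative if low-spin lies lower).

Ligand charges: 3×(+0) from H₂O and 3×(-1) from F⁻ sum to -3; with overall charge +0, Fe is +3.
Fe³⁺: group 8, so d-count = 8 − 3 = 5.
In the high-spin limit (t₂g³ eg²) the orbital term is 0.0Δo = 0 cm⁻¹, with no excess pairing.
Low-spin: t₂g⁵ eg⁰, orbital CFSE = -2.0Δo = -27280 cm⁻¹; plus 2 excess pairs × P = +57890 cm⁻¹; total 30610 cm⁻¹.
E(LS) − E(HS) = 30610 − (0) = 30610 cm⁻¹.

30610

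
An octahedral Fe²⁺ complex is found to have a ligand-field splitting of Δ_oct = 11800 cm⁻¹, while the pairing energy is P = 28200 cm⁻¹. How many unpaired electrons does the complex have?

4

Fe²⁺: group 8, so d-count = 8 − 2 = 6.
Δ_oct < P, so pairing is avoided: the ground state is high-spin.
That gives t₂g⁴ eg².
Unpaired electrons: 4.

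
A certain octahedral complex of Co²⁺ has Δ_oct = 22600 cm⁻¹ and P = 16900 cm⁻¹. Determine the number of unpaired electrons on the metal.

1

Co is in group 9, so Co²⁺ is d⁷ (9 − 2 = 7).
Here Δ_oct > P (22600 > 16900), so the low-spin state is favoured.
Filling d⁷ accordingly: t₂g⁶ eg¹.
Unpaired electrons: 1.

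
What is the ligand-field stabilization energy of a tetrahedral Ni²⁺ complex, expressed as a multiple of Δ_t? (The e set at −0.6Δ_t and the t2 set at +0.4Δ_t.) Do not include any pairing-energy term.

Ni²⁺: group 10, so d-count = 10 − 2 = 8.
Tetrahedral splitting is small, so the complex is high-spin.
Configuration: e^4 t2^4.
CFSE = 4(-0.6Δ_t) + 4(0.4Δ_t) = -2.4Δ_t + 1.6Δ_t = -0.8Δ_t.

-0.8 Δ_t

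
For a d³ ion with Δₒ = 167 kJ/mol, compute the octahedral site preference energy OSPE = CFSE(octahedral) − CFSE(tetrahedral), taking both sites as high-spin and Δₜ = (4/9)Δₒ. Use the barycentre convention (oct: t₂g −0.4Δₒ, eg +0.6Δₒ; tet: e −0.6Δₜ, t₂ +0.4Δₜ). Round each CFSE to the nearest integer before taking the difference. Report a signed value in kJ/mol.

-141

Octahedral (high-spin): t₂g³ eg⁰, CFSE = 3(−0.4) + 0(+0.6) = -1.2Δₒ = -1.2 × 167 = -200 kJ/mol.
Tetrahedral e² t₂¹ gives -0.8Δₜ = -0.8 × (4/9) × 167 = -59 kJ/mol.
Subtracting, OSPE = -200 − (-59) = -141 kJ/mol.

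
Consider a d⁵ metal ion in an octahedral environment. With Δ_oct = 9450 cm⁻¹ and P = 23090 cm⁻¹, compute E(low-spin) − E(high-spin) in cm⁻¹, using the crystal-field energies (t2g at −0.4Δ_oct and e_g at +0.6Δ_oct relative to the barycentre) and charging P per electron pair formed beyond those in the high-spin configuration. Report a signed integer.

27280

High-spin d⁵ fills as t2g^3 e_g^2 with CFSE 3(−0.4) + 2(+0.6) = 0.0Δ_oct = 0 cm⁻¹.
Low-spin t2g^5 e_g^0 gives -2.0Δ_oct = -18900 cm⁻¹, but forming 2 extra pairs costs 2P = 46180 cm⁻¹, so E(LS) = -18900 + 46180 = 27280 cm⁻¹.
The difference is 27280 − (0) = 27280 cm⁻¹, so high-spin lies lower.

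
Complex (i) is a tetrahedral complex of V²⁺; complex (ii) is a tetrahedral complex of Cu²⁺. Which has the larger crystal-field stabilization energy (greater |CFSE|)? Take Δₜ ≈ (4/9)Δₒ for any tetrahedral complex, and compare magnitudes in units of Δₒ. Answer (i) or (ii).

(i): V is in group 5, so V²⁺ is d³ (5 − 2 = 3); With tetrahedral geometry the complex is necessarily high-spin; e² t₂¹, CFSE = -0.8Δₜ ≈ -0.36Δₒ.
(ii): Cu²⁺: group 11, so d-count = 11 − 2 = 9; Tetrahedral fields are weak (Δₜ ≈ 4/9 Δₒ), so electrons fill high-spin; e^4 t2^5, CFSE = -0.4Δₜ ≈ -0.18Δₒ.
So (i) has the larger |CFSE|.

(i)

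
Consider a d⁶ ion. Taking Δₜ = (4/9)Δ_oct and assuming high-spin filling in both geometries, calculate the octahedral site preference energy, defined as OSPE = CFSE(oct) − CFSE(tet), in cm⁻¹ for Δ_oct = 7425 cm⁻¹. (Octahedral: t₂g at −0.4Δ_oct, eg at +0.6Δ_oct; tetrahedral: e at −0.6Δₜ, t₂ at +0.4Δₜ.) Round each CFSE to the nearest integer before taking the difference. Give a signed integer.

Octahedral (high-spin): t2g^4 e_g^2, CFSE = 4(−0.4) + 2(+0.6) = -0.4Δ_oct = -0.4 × 7425 = -2970 cm⁻¹.
Tetrahedral: e^3 t2^3, CFSE = 3(−0.6) + 3(+0.4) = -0.6Δₜ = -0.6 × (4/9) × 7425 = -1980 cm⁻¹.
Subtracting, OSPE = -2970 − (-1980) = -990 cm⁻¹.

-990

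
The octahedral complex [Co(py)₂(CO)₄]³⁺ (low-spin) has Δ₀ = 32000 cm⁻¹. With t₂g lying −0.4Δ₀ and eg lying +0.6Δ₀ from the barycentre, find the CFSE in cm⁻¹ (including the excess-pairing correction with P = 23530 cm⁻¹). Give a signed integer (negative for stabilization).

-29740

Ligand charges: 2×(+0) from py and 4×(+0) from CO sum to +0; with overall charge +3, Co is +3.
Group 9 minus oxidation state +3 gives a d⁶ configuration for Co³⁺.
Electron filling gives t₂g⁶ eg⁰.
The orbital stabilization is -2.4Δ₀ = -2.4 × 32000 = -76800 cm⁻¹.
Relative to high-spin t₂g⁴ eg² (1 paired), the low-spin configuration has 2 additional pairs, contributing +2 × 23530 = +47060 cm⁻¹.
Combining: -76800 + 47060 = -29740 cm⁻¹.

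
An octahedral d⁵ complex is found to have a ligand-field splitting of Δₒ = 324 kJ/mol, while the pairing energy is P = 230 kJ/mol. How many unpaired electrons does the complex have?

Since Δₒ = 324 kJ/mol > P = 230 kJ/mol, the complex adopts the low-spin configuration.
That gives t₂g⁵ eg⁰.
Unpaired electrons: 1.

1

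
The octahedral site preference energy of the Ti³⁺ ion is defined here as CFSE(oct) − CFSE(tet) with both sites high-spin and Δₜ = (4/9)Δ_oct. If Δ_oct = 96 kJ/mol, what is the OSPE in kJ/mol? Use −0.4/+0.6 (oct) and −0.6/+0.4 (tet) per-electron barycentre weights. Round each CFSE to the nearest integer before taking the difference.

-12

Ti sits in group 4; removing 3 electrons leaves Ti³⁺ with 4 − 3 = 1 d electrons.
Octahedral (high-spin): t₂g¹ eg⁰, CFSE = 1(−0.4) + 0(+0.6) = -0.4Δ_oct = -0.4 × 96 = -38 kJ/mol.
In a tetrahedral site the filling is e¹ t₂⁰: CFSE(tet) = -0.6Δₜ = -0.6 × (4/9)(96) = -26 kJ/mol.
OSPE = CFSE(oct) − CFSE(tet) = -38 − (-26) = -12 kJ/mol.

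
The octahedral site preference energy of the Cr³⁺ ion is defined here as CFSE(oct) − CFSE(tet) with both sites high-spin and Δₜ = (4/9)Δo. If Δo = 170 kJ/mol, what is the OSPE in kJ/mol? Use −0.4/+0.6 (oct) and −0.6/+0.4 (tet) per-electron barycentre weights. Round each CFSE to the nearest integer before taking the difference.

Cr is in group 6, so Cr³⁺ is d³ (6 − 3 = 3).
Octahedral (high-spin): t2g^3 e_g^0, CFSE = 3(−0.4) + 0(+0.6) = -1.2Δo = -1.2 × 170 = -204 kJ/mol.
Tetrahedral e^2 t2^1 gives -0.8Δₜ = -0.8 × (4/9) × 170 = -60 kJ/mol.
OSPE = CFSE(oct) − CFSE(tet) = -204 − (-60) = -144 kJ/mol.

-144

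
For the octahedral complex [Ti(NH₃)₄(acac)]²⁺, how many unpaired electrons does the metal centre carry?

1

Ligand charges: 4×(+0) from NH₃ and 1×(-1) from acac⁻ sum to -1; with overall charge +2, Ti is +3.
Ti³⁺: group 4, so d-count = 4 − 3 = 1.
Configuration: t₂g¹ eg⁰, giving 1 unpaired electron.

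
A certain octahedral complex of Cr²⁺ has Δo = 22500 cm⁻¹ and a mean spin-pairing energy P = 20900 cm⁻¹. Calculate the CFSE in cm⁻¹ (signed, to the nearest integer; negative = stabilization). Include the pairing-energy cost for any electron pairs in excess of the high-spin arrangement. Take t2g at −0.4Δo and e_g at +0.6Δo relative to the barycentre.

-15100

Group 6 minus oxidation state +2 gives a d⁴ configuration for Cr²⁺.
Here Δo > P (22500 > 20900), so the low-spin state is favoured.
That gives t2g^4 e_g^0.
Orbital CFSE = -1.6Δo = -1.6 × 22500 = -36000 cm⁻¹.
Excess pairs vs high-spin: 1 − 0 = 1; pairing cost = +20900 cm⁻¹.
Net CFSE = -36000 + 20900 = -15100 cm⁻¹.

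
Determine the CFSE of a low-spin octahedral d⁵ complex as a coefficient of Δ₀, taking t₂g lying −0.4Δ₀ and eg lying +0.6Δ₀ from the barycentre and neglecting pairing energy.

-2.0 Δ₀

Configuration: t₂g⁵ eg⁰.
CFSE = 5(-0.4Δ₀) + 0(0.6Δ₀) = -2.0Δ₀ + 0.0Δ₀ = -2.0Δ₀.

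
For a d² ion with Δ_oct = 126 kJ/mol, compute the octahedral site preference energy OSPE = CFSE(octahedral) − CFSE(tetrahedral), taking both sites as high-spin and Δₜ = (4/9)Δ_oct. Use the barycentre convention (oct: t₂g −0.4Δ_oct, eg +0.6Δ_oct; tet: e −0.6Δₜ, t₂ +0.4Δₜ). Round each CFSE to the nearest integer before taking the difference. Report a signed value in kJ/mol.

Octahedral high-spin t2g^2 e_g^0: CFSE = -0.8 × 126 = -101 kJ/mol.
In a tetrahedral site the filling is e^2 t2^0: CFSE(tet) = -1.2Δₜ = -1.2 × (4/9)(126) = -67 kJ/mol.
Subtracting, OSPE = -101 − (-67) = -34 kJ/mol.

-34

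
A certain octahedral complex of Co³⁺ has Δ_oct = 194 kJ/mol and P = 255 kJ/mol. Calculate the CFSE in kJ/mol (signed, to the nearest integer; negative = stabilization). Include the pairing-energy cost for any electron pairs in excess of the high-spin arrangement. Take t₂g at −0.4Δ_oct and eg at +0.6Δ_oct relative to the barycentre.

Co³⁺: group 9, so d-count = 9 − 3 = 6.
Here Δ_oct < P (194 < 255), so the high-spin state is favoured.
That gives t₂g⁴ eg².
Orbital CFSE = -0.4Δ_oct = -0.4 × 194 = -78 kJ/mol.
High-spin has no excess pairs, so no pairing correction applies.

-78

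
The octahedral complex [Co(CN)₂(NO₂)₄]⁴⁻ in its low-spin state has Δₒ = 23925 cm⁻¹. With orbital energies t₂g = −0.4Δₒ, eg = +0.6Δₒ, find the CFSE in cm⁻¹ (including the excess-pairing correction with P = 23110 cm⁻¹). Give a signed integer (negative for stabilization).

Ligand charges: 2×(-1) from CN⁻ and 4×(-1) from NO₂⁻ sum to -6; with overall charge -4, Co is +2.
Co²⁺: group 9, so d-count = 9 − 2 = 7.
Configuration: t₂g⁶ eg¹.
The orbital stabilization is -1.8Δₒ = -1.8 × 23925 = -43065 cm⁻¹.
Relative to high-spin t₂g⁵ eg² (2 paired), the low-spin configuration has 1 additional pair, contributing +1 × 23110 = +23110 cm⁻¹.
Net CFSE = -43065 + 23110 = -19955 cm⁻¹.

-19955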